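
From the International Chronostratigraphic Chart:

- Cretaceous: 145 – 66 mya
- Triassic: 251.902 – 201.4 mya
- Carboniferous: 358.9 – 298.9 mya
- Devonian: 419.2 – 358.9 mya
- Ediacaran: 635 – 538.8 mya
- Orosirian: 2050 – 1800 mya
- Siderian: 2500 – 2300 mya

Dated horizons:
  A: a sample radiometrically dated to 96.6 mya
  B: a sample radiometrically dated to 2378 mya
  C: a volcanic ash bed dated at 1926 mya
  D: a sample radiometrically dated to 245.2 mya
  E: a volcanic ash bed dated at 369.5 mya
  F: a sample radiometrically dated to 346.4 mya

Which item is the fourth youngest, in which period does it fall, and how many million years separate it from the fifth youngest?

Smaller Ma means younger, so youngest first: A 96.6 < D 245.2 < F 346.4 < E 369.5 < C 1926 < B 2378.
Counting 4 along gives E (369.5 Ma); the excerpt puts that inside the Devonian, 419.2–358.9 Ma.
Next in line is C (1926 Ma), and 1926 − 369.5 = 1556.5 Myr.

E, in the Devonian; 1556.5 million years to C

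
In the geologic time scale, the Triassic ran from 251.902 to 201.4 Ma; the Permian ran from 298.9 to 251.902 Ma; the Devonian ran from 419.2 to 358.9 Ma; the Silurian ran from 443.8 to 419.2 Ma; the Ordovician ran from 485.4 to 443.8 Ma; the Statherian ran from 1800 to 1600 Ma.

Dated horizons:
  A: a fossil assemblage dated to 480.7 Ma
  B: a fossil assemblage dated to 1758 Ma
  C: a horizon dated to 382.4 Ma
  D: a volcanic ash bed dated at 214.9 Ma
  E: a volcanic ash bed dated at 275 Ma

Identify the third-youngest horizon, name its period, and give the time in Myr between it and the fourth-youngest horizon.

C, in the Devonian; 98.3 million years to A

Sorted youngest-first by Ma: D (214.9), E (275), C (382.4), A (480.7), B (1758).
The third youngest is C at 382.4 Ma, which lies in 419.2–358.9 Ma: the Devonian.
The fourth youngest is A at 480.7 Ma; separation = |382.4 − 480.7| = 98.3 Myr.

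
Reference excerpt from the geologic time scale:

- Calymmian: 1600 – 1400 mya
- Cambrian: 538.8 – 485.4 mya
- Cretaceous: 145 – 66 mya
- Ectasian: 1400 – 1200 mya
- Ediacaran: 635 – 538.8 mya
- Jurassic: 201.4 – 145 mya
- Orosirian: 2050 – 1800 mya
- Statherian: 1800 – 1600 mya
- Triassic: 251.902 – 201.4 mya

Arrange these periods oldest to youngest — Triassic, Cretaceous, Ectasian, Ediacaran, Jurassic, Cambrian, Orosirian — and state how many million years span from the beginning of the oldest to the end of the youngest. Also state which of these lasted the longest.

Orosirian → Ectasian → Ediacaran → Cambrian → Triassic → Jurassic → Cretaceous; total span 1984 Myr; longest is Orosirian

Start ages (Ma): Orosirian 2050, Ectasian 1400, Ediacaran 635, Cambrian 538.8, Triassic 251.902, Jurassic 201.4, Cretaceous 145.
Ordered oldest to youngest: Orosirian, Ectasian, Ediacaran, Cambrian, Triassic, Jurassic, Cretaceous.
Span = 2050 − 66 = 1984 Myr.
Durations: Cambrian 53.4, Ectasian 200, Cretaceous 79, Ediacaran 96.2, Triassic 50.502, Orosirian 250, Jurassic 56.4 → longest is Orosirian (250 Myr).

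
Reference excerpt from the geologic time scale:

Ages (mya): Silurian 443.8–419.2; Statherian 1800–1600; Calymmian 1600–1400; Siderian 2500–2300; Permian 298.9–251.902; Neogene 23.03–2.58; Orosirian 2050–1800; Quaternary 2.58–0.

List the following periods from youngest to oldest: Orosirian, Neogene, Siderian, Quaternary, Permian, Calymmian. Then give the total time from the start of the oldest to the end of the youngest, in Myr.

From the excerpt: Orosirian 2050–1800; Neogene 23.03–2.58; Siderian 2500–2300; Quaternary 2.58–0; Permian 298.9–251.902; Calymmian 1600–1400 (Ma).
Larger Ma is earlier, so the oldest is Siderian and the youngest is Quaternary; youngest to oldest: Quaternary, Neogene, Permian, Calymmian, Orosirian, Siderian.
Oldest start 2500 minus youngest end 0 gives 2500 Myr overall.

Quaternary, Neogene, Permian, Calymmian, Orosirian, Siderian; total span 2500 Myr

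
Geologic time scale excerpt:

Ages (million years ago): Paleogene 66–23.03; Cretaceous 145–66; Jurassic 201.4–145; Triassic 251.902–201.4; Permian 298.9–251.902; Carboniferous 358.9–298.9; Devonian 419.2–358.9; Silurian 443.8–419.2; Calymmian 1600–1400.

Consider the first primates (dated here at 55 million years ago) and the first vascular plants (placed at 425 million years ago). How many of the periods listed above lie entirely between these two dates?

The older date is 425 Ma and the younger is 55 Ma.
Periods with start < 425 and end > 55 Ma: Devonian (419.2–358.9), Carboniferous (358.9–298.9), Permian (298.9–251.902), Triassic (251.902–201.4), Jurassic (201.4–145), Cretaceous (145–66).
That is 6 complete periods.

6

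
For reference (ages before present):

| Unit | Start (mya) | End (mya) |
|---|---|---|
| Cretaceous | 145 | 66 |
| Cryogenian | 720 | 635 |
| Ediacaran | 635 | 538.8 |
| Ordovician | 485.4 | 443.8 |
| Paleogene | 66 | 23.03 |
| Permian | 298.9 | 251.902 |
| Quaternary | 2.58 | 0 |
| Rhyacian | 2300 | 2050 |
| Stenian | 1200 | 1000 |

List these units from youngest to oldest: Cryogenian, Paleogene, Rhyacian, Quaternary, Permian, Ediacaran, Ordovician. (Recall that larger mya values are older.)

Quaternary, Paleogene, Permian, Ordovician, Ediacaran, Cryogenian, Rhyacian

The oldest of these is Rhyacian (starts 2300 Ma) and the youngest is Quaternary (ends 0 Ma).
In between, by decreasing start age: Cryogenian (720), Ediacaran (635), Ordovician (485.4), Permian (298.9), Paleogene (66).
Listing youngest first means reversing that sequence.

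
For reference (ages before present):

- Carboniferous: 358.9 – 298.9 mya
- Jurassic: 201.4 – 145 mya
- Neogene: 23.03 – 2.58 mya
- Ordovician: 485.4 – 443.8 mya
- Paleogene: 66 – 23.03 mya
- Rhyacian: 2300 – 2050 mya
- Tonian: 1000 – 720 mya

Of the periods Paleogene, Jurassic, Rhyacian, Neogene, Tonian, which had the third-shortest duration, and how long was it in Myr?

Jurassic, 56.4 million years

Start − end for each: Paleogene 66 − 23.03 = 42.97; Jurassic 201.4 − 145 = 56.4; Rhyacian 2300 − 2050 = 250; Neogene 23.03 − 2.58 = 20.45; Tonian 1000 − 720 = 280.
Ranking these from shortest: Neogene < Paleogene < Jurassic < Rhyacian < Tonian.
Position 3 in that ranking is Jurassic, which lasted 56.4 Myr.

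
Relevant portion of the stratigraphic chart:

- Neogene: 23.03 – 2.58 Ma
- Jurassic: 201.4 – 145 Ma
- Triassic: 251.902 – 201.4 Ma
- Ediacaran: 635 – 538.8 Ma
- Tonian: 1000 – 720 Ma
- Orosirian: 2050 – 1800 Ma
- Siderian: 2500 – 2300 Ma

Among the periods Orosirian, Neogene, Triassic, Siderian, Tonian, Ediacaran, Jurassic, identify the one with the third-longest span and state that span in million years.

Siderian, 200 million years

Start − end for each: Orosirian 2050 − 1800 = 250; Neogene 23.03 − 2.58 = 20.45; Triassic 251.902 − 201.4 = 50.502; Siderian 2500 − 2300 = 200; Tonian 1000 − 720 = 280; Ediacaran 635 − 538.8 = 96.2; Jurassic 201.4 − 145 = 56.4.
Ranking these from longest: Tonian > Orosirian > Siderian > Ediacaran > Jurassic > Triassic > Neogene.
Position 3 in that ranking is Siderian, which lasted 200 Myr.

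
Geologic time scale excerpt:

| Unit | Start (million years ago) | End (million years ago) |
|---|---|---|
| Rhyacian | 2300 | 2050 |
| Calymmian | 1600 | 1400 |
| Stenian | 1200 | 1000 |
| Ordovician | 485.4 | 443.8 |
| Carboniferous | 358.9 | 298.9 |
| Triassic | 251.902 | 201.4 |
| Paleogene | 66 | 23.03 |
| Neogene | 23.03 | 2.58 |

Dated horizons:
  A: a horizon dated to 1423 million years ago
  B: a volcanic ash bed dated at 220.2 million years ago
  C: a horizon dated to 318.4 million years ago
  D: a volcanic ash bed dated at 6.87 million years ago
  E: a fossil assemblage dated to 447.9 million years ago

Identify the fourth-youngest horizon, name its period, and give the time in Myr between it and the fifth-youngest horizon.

E, in the Ordovician; 975.1 million years to A

Smaller Ma means younger, so youngest first: D 6.87 < B 220.2 < C 318.4 < E 447.9 < A 1423.
Counting 4 along gives E (447.9 Ma); the excerpt puts that inside the Ordovician, 485.4–443.8 Ma.
Next in line is A (1423 Ma), and 1423 − 447.9 = 975.1 Myr.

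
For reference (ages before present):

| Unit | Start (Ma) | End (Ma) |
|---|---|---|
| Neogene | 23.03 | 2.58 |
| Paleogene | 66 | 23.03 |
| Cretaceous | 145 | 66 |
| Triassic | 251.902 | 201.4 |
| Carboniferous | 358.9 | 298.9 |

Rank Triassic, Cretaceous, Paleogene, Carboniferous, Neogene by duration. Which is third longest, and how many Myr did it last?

Triassic, 50.502 million years

Durations: Triassic 50.502; Cretaceous 79; Paleogene 42.97; Carboniferous 60; Neogene 20.45 Myr.
Sorted longest-first: Cretaceous (79), Carboniferous (60), Triassic (50.502), Paleogene (42.97), Neogene (20.45).
The third longest is Triassic at 50.502 Myr.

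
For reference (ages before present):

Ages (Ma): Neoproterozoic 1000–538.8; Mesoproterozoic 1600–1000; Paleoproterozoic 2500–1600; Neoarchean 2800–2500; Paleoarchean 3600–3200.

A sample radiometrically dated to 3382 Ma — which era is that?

Paleoarchean

3382 Ma lies between 3600 and 3200 Ma, so it falls in the Paleoarchean.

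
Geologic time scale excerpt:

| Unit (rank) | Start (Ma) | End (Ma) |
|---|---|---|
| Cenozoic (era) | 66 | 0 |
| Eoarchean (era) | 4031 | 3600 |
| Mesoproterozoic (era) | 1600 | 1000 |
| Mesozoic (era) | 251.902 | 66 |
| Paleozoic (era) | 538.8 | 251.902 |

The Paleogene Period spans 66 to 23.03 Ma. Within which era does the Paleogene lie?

Cenozoic

The Paleogene (66–23.03 Ma) lies entirely within 66–0 Ma, the Cenozoic Era.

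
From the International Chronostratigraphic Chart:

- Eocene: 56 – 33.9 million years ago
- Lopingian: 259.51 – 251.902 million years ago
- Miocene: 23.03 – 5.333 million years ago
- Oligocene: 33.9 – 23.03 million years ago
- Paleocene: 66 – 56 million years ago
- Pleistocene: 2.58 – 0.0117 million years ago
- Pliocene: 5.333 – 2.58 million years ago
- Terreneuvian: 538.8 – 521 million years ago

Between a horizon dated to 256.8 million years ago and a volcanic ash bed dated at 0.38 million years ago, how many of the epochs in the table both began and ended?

The older date is 256.8 Ma and the younger is 0.38 Ma.
Epochs with start < 256.8 and end > 0.38 Ma: Paleocene (66–56), Eocene (56–33.9), Oligocene (33.9–23.03), Miocene (23.03–5.333), Pliocene (5.333–2.58).
That is 5 complete epochs.

5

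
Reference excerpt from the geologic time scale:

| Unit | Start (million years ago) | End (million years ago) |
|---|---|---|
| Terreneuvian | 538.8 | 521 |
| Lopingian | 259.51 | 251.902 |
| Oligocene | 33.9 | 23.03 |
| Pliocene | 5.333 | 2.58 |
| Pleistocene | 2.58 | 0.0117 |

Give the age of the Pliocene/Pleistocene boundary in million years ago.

2.58 million years ago

The Pliocene ends and the Pleistocene begins at 2.58 million years ago.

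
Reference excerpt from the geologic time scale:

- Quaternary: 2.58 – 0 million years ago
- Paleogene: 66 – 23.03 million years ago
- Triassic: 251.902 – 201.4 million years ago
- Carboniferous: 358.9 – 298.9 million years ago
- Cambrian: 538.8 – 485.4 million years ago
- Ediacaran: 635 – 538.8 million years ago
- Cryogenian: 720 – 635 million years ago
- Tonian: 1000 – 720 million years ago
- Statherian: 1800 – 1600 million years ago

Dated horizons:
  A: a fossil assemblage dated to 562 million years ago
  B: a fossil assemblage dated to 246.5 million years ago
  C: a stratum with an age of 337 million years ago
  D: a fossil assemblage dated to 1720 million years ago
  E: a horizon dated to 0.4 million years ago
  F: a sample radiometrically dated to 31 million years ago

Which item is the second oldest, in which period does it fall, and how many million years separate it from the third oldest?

Sorted oldest-first by Ma: D (1720), A (562), C (337), B (246.5), F (31), E (0.4).
The second oldest is A at 562 Ma, which lies in 635–538.8 Ma: the Ediacaran.
The third oldest is C at 337 Ma; separation = |562 − 337| = 225 Myr.

A, in the Ediacaran; 225 million years to C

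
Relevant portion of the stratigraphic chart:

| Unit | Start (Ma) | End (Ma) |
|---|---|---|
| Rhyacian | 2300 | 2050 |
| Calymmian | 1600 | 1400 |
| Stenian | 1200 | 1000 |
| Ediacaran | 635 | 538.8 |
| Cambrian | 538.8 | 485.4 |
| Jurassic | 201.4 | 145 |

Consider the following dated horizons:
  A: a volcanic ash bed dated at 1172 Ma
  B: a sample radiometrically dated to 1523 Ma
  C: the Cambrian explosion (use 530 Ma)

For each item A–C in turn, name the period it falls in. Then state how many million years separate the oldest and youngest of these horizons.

A: 1172 Ma lies in 1200–1000 Ma, so Stenian.
B: 1523 Ma lies in 1600–1400 Ma, so Calymmian.
C: 530 Ma lies in 538.8–485.4 Ma, so Cambrian.
Oldest = 1523 Ma, youngest = 530 Ma → span 993 Myr.

A — Stenian; B — Calymmian; C — Cambrian; span 993 million years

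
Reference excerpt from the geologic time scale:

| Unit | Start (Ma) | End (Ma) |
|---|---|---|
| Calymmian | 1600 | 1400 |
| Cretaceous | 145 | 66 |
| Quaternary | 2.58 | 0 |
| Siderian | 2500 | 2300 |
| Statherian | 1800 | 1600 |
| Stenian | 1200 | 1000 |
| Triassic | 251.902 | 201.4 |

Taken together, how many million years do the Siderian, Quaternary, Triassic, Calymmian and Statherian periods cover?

Each duration: Siderian = 200; Quaternary = 2.58; Triassic = 50.502; Calymmian = 200; Statherian = 200.
Sum: 200 + 2.58 + 50.502 + 200 + 200 = 653.082 Myr.

653.082 million years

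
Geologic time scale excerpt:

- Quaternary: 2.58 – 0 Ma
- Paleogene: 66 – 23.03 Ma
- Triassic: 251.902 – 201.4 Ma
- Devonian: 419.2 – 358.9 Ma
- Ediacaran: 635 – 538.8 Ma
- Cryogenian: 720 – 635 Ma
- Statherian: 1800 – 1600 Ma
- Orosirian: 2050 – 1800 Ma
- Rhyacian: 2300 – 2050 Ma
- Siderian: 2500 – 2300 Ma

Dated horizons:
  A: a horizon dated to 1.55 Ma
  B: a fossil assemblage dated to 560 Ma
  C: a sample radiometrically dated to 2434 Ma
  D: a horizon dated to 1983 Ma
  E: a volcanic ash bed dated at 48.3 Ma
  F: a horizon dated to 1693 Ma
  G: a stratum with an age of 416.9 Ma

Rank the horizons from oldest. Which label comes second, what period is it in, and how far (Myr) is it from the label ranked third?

D, in the Orosirian; 290 million years to F

Sorted oldest-first by Ma: C (2434), D (1983), F (1693), B (560), G (416.9), E (48.3), A (1.55).
The second oldest is D at 1983 Ma, which lies in 2050–1800 Ma: the Orosirian.
The third oldest is F at 1693 Ma; separation = |1983 − 1693| = 290 Myr.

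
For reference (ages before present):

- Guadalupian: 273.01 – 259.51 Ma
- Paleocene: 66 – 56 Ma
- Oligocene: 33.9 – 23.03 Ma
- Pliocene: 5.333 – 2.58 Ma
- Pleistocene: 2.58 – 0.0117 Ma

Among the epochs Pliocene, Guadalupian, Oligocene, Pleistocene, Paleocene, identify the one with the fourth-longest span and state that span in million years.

Durations: Pliocene 2.753; Guadalupian 13.5; Oligocene 10.87; Pleistocene 2.5683; Paleocene 10 Myr.
Sorted longest-first: Guadalupian (13.5), Oligocene (10.87), Paleocene (10), Pliocene (2.753), Pleistocene (2.5683).
The fourth longest is Pliocene at 2.753 Myr.

Pliocene, 2.753 million years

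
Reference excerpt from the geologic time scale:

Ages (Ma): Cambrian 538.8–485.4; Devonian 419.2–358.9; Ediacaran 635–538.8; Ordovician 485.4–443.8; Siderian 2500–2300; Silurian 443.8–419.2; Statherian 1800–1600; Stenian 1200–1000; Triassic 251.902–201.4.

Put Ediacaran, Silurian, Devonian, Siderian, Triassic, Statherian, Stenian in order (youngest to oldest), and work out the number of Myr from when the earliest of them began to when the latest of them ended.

Start ages (Ma): Siderian 2500, Statherian 1800, Stenian 1200, Ediacaran 635, Silurian 443.8, Devonian 419.2, Triassic 251.902.
Ordered youngest to oldest: Triassic, Devonian, Silurian, Ediacaran, Stenian, Statherian, Siderian.
Span = 2500 − 201.4 = 2298.6 Myr.

Triassic → Devonian → Silurian → Ediacaran → Stenian → Statherian → Siderian; total span 2298.6 Myr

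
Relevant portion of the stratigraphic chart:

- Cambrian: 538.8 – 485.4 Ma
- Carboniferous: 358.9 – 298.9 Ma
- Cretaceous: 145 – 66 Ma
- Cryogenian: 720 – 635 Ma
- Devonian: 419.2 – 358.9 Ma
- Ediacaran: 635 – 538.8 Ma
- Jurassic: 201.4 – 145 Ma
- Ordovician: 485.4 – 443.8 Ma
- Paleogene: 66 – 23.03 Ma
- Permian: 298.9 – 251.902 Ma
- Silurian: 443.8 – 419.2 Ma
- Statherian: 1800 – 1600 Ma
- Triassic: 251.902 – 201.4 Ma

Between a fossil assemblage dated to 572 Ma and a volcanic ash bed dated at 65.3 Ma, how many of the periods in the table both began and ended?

The older date is 572 Ma and the younger is 65.3 Ma.
Periods with start < 572 and end > 65.3 Ma: Cambrian (538.8–485.4), Ordovician (485.4–443.8), Silurian (443.8–419.2), Devonian (419.2–358.9), Carboniferous (358.9–298.9), Permian (298.9–251.902), Triassic (251.902–201.4), Jurassic (201.4–145), Cretaceous (145–66).
That is 9 complete periods.

9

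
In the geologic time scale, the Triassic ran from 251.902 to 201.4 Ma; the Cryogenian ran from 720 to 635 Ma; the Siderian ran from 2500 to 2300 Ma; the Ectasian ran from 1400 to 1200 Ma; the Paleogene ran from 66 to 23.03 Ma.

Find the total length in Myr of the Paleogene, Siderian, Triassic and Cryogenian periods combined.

378.472 million years

Duration is start − end for each: (66 − 23.03) + (2500 − 2300) + (251.902 − 201.4) + (720 − 635).
That is 42.97 + 200 + 50.502 + 85, which totals 378.472 million years.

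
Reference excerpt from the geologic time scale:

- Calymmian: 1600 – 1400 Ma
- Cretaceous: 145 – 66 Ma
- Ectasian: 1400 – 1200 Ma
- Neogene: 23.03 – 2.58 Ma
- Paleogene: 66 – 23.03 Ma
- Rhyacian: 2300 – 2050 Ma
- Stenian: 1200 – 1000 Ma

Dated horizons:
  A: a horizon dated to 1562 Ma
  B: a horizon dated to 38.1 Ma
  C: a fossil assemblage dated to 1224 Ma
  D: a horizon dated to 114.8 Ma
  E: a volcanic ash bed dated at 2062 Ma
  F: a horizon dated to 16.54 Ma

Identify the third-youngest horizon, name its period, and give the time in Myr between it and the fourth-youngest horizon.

Smaller Ma means younger, so youngest first: F 16.54 < B 38.1 < D 114.8 < C 1224 < A 1562 < E 2062.
Counting 3 along gives D (114.8 Ma); the excerpt puts that inside the Cretaceous, 145–66 Ma.
Next in line is C (1224 Ma), and 1224 − 114.8 = 1109.2 Myr.

D, in the Cretaceous; 1109.2 million years to C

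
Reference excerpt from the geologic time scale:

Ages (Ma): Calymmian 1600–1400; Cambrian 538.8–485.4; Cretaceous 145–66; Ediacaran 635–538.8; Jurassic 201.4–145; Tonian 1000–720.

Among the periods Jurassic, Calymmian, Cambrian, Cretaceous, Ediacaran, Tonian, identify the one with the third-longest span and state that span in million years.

Durations: Jurassic 56.4; Calymmian 200; Cambrian 53.4; Cretaceous 79; Ediacaran 96.2; Tonian 280 Myr.
Sorted longest-first: Tonian (280), Calymmian (200), Ediacaran (96.2), Cretaceous (79), Jurassic (56.4), Cambrian (53.4).
The third longest is Ediacaran at 96.2 Myr.

Ediacaran, 96.2 million years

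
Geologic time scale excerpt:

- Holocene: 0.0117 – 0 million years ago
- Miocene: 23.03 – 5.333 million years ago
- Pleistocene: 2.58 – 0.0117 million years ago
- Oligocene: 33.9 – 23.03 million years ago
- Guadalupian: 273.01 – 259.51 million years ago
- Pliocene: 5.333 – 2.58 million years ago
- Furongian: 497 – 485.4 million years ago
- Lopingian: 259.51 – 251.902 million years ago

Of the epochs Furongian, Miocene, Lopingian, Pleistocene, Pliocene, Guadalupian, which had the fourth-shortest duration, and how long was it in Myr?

Start − end for each: Furongian 497 − 485.4 = 11.6; Miocene 23.03 − 5.333 = 17.697; Lopingian 259.51 − 251.902 = 7.608; Pleistocene 2.58 − 0.0117 = 2.5683; Pliocene 5.333 − 2.58 = 2.753; Guadalupian 273.01 − 259.51 = 13.5.
Ranking these from shortest: Pleistocene < Pliocene < Lopingian < Furongian < Guadalupian < Miocene.
Position 4 in that ranking is Furongian, which lasted 11.6 Myr.

Furongian, 11.6 million years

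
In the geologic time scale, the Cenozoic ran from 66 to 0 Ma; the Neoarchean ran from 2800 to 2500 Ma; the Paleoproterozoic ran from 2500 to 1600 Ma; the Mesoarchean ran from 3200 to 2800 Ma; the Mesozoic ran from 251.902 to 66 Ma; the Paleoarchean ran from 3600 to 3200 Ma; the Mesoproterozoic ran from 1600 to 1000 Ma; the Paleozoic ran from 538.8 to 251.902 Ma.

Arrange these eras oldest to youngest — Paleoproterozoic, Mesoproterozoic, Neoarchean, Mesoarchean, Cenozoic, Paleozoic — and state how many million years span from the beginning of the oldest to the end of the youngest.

Start ages (Ma): Mesoarchean 3200, Neoarchean 2800, Paleoproterozoic 2500, Mesoproterozoic 1600, Paleozoic 538.8, Cenozoic 66.
Ordered oldest to youngest: Mesoarchean, Neoarchean, Paleoproterozoic, Mesoproterozoic, Paleozoic, Cenozoic.
Span = 3200 − 0 = 3200 Myr.

Mesoarchean, Neoarchean, Paleoproterozoic, Mesoproterozoic, Paleozoic, Cenozoic; total span 3200 Myr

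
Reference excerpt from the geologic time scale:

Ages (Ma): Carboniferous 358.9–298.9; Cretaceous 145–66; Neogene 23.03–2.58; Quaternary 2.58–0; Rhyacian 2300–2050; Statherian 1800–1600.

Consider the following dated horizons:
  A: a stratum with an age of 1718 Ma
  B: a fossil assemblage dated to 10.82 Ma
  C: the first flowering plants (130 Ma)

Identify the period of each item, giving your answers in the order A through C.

A — Statherian; B — Neogene; C — Cretaceous

Match each age against the start–end ranges in the excerpt: A = 1718 Ma → Statherian (1800–1600); B = 10.82 Ma → Neogene (23.03–2.58); C = 130 Ma → Cretaceous (145–66).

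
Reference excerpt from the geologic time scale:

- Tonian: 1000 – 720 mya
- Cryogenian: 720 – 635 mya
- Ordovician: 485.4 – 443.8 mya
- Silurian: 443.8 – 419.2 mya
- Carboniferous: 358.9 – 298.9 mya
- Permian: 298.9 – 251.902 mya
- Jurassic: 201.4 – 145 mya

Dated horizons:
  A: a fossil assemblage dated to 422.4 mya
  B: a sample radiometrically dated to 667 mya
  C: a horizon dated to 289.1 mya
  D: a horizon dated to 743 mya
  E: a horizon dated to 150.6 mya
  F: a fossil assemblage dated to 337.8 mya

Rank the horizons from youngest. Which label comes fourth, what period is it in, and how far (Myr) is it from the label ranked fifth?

Sorted youngest-first by Ma: E (150.6), C (289.1), F (337.8), A (422.4), B (667), D (743).
The fourth youngest is A at 422.4 Ma, which lies in 443.8–419.2 Ma: the Silurian.
The fifth youngest is B at 667 Ma; separation = |422.4 − 667| = 244.6 Myr.

A, in the Silurian; 244.6 million years to B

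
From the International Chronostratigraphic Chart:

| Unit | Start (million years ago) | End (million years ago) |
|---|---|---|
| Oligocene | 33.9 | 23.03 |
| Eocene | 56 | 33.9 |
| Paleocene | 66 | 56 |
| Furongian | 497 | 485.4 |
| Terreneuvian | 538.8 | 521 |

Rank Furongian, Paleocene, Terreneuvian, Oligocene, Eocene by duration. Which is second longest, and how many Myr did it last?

Start − end for each: Furongian 497 − 485.4 = 11.6; Paleocene 66 − 56 = 10; Terreneuvian 538.8 − 521 = 17.8; Oligocene 33.9 − 23.03 = 10.87; Eocene 56 − 33.9 = 22.1.
Ranking these from longest: Eocene > Terreneuvian > Furongian > Oligocene > Paleocene.
Position 2 in that ranking is Terreneuvian, which lasted 17.8 Myr.

Terreneuvian, 17.8 million years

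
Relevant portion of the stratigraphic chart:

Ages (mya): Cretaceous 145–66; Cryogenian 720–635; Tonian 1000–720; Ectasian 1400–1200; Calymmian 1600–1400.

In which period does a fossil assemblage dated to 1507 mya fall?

Calymmian

1507 Ma lies between 1600 and 1400 Ma, so it falls in the Calymmian.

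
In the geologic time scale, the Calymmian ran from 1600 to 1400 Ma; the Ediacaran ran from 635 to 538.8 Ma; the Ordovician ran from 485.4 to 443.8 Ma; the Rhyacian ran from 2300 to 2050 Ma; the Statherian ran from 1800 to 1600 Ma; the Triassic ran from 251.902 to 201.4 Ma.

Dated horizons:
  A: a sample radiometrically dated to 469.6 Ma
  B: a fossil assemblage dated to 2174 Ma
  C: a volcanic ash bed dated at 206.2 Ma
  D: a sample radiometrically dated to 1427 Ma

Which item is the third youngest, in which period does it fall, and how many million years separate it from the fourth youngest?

Sorted youngest-first by Ma: C (206.2), A (469.6), D (1427), B (2174).
The third youngest is D at 1427 Ma, which lies in 1600–1400 Ma: the Calymmian.
The fourth youngest is B at 2174 Ma; separation = |1427 − 2174| = 747 Myr.

D, in the Calymmian; 747 million years to B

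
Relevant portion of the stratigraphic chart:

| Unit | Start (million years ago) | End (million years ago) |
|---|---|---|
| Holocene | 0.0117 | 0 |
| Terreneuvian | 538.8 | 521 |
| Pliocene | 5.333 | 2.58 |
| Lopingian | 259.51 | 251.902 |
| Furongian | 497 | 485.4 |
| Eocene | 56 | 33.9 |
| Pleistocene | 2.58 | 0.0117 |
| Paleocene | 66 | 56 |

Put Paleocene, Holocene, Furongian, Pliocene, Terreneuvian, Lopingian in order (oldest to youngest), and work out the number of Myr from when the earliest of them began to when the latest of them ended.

From the excerpt: Paleocene 66–56; Holocene 0.0117–0; Furongian 497–485.4; Pliocene 5.333–2.58; Terreneuvian 538.8–521; Lopingian 259.51–251.902 (Ma).
Larger Ma is earlier, so the oldest is Terreneuvian and the youngest is Holocene; oldest to youngest: Terreneuvian, Furongian, Lopingian, Paleocene, Pliocene, Holocene.
Oldest start 538.8 minus youngest end 0 gives 538.8 Myr overall.

Terreneuvian → Furongian → Lopingian → Paleocene → Pliocene → Holocene; total span 538.8 Myr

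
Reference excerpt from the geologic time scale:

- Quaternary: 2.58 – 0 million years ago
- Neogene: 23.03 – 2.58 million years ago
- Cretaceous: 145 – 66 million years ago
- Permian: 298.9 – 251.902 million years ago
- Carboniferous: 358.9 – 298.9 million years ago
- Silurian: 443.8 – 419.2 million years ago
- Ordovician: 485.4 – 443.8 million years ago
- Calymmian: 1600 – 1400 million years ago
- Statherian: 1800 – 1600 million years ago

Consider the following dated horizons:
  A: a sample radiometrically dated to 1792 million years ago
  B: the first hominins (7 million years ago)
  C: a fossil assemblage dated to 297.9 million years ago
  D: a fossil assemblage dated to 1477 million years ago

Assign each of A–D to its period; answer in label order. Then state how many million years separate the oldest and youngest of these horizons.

A — Statherian; B — Neogene; C — Permian; D — Calymmian; span 1785 million years

Match each age against the start–end ranges in the excerpt: A = 1792 Ma → Statherian (1800–1600); B = 7 Ma → Neogene (23.03–2.58); C = 297.9 Ma → Permian (298.9–251.902); D = 1477 Ma → Calymmian (1600–1400).
The largest age is 1792 Ma and the smallest is 7 Ma; their difference is 1785 Myr.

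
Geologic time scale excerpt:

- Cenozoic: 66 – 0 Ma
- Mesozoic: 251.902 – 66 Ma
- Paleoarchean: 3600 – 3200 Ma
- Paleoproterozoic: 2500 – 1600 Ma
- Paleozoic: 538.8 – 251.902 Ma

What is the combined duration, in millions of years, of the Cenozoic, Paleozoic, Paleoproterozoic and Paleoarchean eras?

Duration is start − end for each: (66 − 0) + (538.8 − 251.902) + (2500 − 1600) + (3600 − 3200).
That is 66 + 286.898 + 900 + 400, which totals 1652.898 million years.

1652.898 million years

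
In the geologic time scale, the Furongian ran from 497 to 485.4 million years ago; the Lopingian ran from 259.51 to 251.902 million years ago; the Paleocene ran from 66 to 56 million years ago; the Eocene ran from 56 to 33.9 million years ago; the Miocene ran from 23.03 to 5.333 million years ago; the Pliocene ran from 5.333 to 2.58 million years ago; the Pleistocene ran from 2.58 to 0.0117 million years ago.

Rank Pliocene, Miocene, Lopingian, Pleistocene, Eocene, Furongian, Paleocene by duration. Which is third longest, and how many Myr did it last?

Start − end for each: Pliocene 5.333 − 2.58 = 2.753; Miocene 23.03 − 5.333 = 17.697; Lopingian 259.51 − 251.902 = 7.608; Pleistocene 2.58 − 0.0117 = 2.5683; Eocene 56 − 33.9 = 22.1; Furongian 497 − 485.4 = 11.6; Paleocene 66 − 56 = 10.
Ranking these from longest: Eocene > Miocene > Furongian > Paleocene > Lopingian > Pliocene > Pleistocene.
Position 3 in that ranking is Furongian, which lasted 11.6 Myr.

Furongian, 11.6 million years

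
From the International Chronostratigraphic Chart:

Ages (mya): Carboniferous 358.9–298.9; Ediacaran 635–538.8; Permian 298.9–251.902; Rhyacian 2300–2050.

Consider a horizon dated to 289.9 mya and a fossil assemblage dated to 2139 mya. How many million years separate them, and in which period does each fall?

1849.1 million years apart; the first in the Permian, the second in the Rhyacian

Elapsed time: 2139 − 289.9 = 1849.1 Myr.
289.9 Ma lies within 298.9–251.902 Ma: Permian.
2139 Ma lies within 2300–2050 Ma: Rhyacian.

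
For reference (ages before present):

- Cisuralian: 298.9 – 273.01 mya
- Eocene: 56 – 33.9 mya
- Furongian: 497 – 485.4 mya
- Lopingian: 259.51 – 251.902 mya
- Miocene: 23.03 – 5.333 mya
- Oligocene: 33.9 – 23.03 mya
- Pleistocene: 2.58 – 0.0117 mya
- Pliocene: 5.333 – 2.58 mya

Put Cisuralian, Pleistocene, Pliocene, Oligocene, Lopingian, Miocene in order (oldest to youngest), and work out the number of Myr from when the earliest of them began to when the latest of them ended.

Start ages (Ma): Cisuralian 298.9, Lopingian 259.51, Oligocene 33.9, Miocene 23.03, Pliocene 5.333, Pleistocene 2.58.
Ordered oldest to youngest: Cisuralian, Lopingian, Oligocene, Miocene, Pliocene, Pleistocene.
Span = 298.9 − 0.0117 = 298.8883 Myr.

Cisuralian, Lopingian, Oligocene, Miocene, Pliocene, Pleistocene; total span 298.8883 Myr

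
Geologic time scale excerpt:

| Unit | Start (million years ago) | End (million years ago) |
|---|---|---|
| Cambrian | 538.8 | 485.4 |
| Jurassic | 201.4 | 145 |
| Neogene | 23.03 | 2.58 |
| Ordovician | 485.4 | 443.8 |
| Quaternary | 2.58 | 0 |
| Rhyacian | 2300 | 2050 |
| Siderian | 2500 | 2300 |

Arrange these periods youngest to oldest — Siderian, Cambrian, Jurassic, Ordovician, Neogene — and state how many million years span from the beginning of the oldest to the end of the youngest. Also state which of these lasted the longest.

Start ages (Ma): Siderian 2500, Cambrian 538.8, Ordovician 485.4, Jurassic 201.4, Neogene 23.03.
Ordered youngest to oldest: Neogene, Jurassic, Ordovician, Cambrian, Siderian.
Span = 2500 − 2.58 = 2497.42 Myr.
Durations: Cambrian 53.4, Jurassic 56.4, Neogene 20.45, Ordovician 41.6, Siderian 200 → longest is Siderian (200 Myr).

Neogene → Jurassic → Ordovician → Cambrian → Siderian; total span 2497.42 Myr; longest is Siderian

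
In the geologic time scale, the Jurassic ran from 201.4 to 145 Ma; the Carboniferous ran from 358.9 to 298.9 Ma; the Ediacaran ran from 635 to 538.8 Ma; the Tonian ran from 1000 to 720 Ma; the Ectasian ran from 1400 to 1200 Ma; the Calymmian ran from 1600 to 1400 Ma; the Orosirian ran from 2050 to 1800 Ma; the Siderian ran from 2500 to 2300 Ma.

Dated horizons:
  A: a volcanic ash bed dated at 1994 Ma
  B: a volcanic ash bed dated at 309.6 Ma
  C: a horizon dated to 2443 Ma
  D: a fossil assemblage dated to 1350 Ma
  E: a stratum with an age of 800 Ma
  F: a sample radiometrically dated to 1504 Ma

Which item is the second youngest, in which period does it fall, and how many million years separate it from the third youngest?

Sorted youngest-first by Ma: B (309.6), E (800), D (1350), F (1504), A (1994), C (2443).
The second youngest is E at 800 Ma, which lies in 1000–720 Ma: the Tonian.
The third youngest is D at 1350 Ma; separation = |800 − 1350| = 550 Myr.

E, in the Tonian; 550 million years to D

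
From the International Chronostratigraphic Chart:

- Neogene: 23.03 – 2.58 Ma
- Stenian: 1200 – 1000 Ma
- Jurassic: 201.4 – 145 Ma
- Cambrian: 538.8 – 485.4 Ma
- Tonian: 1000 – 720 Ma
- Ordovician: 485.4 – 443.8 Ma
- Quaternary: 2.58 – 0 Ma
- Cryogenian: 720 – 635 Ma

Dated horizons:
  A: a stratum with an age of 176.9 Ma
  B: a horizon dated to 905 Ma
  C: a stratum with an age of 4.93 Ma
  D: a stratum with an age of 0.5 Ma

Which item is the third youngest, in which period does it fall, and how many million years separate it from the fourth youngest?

A, in the Jurassic; 728.1 million years to B

Smaller Ma means younger, so youngest first: D 0.5 < C 4.93 < A 176.9 < B 905.
Counting 3 along gives A (176.9 Ma); the excerpt puts that inside the Jurassic, 201.4–145 Ma.
Next in line is B (905 Ma), and 905 − 176.9 = 728.1 Myr.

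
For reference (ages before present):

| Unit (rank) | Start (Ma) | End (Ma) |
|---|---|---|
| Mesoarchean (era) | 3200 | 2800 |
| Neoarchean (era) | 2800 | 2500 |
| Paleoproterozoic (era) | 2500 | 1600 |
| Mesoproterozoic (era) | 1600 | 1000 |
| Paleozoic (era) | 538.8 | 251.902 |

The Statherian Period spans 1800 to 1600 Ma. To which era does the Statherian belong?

The Statherian (1800–1600 Ma) lies entirely within 2500–1600 Ma, the Paleoproterozoic Era.

Paleoproterozoic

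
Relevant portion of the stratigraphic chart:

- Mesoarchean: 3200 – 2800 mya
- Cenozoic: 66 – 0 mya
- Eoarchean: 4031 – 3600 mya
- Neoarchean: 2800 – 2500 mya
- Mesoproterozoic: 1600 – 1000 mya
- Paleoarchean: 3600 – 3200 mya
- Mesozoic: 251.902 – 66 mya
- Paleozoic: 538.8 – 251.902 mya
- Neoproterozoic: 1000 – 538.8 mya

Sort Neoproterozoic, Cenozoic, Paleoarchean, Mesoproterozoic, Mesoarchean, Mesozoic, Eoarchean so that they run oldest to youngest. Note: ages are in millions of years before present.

Eoarchean, Paleoarchean, Mesoarchean, Mesoproterozoic, Neoproterozoic, Mesozoic, Cenozoic

Read off each span (Ma): Neoproterozoic 1000–538.8; Cenozoic 66–0; Paleoarchean 3600–3200; Mesoproterozoic 1600–1000; Mesoarchean 3200–2800; Mesozoic 251.902–66; Eoarchean 4031–3600.
Larger Ma is older, so oldest→youngest is Eoarchean, Paleoarchean, Mesoarchean, Mesoproterozoic, Neoproterozoic, Mesozoic, Cenozoic.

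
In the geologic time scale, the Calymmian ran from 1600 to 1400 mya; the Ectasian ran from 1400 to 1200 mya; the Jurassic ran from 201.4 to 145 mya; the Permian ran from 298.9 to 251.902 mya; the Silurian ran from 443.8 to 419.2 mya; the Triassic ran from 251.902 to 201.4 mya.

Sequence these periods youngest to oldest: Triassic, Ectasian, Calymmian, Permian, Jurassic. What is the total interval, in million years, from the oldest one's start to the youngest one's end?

Start ages (Ma): Calymmian 1600, Ectasian 1400, Permian 298.9, Triassic 251.902, Jurassic 201.4.
Ordered youngest to oldest: Jurassic, Triassic, Permian, Ectasian, Calymmian.
Span = 1600 − 145 = 1455 Myr.

Jurassic, Triassic, Permian, Ectasian, Calymmian; total span 1455 Myr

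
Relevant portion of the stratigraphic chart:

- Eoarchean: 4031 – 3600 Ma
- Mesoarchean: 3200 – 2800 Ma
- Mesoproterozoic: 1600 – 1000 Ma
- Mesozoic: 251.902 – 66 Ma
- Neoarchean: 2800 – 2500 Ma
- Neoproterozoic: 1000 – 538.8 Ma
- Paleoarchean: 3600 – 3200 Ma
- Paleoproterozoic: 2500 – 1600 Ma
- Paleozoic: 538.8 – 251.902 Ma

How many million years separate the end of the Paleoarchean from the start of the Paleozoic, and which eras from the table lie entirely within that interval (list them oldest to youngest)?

2661.2 million years; Mesoarchean, Neoarchean, Paleoproterozoic, Mesoproterozoic, Neoproterozoic

End of Paleoarchean = 3200 Ma; start of Paleozoic = 538.8 Ma.
Gap = 3200 − 538.8 = 2661.2 Myr.
Eras wholly inside 3200–538.8 Ma: Mesoarchean (3200–2800), Neoarchean (2800–2500), Paleoproterozoic (2500–1600), Mesoproterozoic (1600–1000), Neoproterozoic (1000–538.8).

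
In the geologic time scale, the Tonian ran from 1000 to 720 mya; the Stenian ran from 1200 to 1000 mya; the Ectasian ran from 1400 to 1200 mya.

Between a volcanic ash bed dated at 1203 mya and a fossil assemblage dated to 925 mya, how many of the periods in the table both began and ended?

1

1203 Ma sits inside the Ectasian (1400–1200) and 925 Ma inside the Tonian (1000–720); neither of those is wholly between the two dates.
The listed periods lying completely between them are Stenian — 1 in all.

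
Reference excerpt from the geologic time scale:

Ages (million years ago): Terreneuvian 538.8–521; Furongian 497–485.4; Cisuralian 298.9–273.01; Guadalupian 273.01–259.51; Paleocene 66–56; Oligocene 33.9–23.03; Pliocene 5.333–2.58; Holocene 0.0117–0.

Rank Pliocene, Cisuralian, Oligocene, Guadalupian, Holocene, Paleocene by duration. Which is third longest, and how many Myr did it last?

Oligocene, 10.87 million years

Start − end for each: Pliocene 5.333 − 2.58 = 2.753; Cisuralian 298.9 − 273.01 = 25.89; Oligocene 33.9 − 23.03 = 10.87; Guadalupian 273.01 − 259.51 = 13.5; Holocene 0.0117 − 0 = 0.0117; Paleocene 66 − 56 = 10.
Ranking these from longest: Cisuralian > Guadalupian > Oligocene > Paleocene > Pliocene > Holocene.
Position 3 in that ranking is Oligocene, which lasted 10.87 Myr.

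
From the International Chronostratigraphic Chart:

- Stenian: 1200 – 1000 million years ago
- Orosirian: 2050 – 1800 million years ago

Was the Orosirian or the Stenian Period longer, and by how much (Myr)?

Orosirian, by 50 million years

Orosirian: 2050 − 1800 = 250 Myr.
Stenian: 1200 − 1000 = 200 Myr.
Difference: 250 − 200 = 50 Myr, so the Orosirian was longer.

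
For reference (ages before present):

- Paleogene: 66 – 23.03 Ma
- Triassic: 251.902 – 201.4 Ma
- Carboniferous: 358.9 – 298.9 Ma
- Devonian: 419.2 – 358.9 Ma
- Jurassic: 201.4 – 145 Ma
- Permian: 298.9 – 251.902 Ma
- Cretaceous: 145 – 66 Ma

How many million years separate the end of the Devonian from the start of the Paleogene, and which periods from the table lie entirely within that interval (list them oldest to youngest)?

292.9 million years; Carboniferous, Permian, Triassic, Jurassic, Cretaceous

The Devonian closes at 358.9 Ma and the Paleogene opens at 66 Ma, so the interval is 358.9 − 66 = 292.9 Myr.
A period fits inside if it starts at or after 358.9 Ma and ends at or before 66 Ma; oldest first that gives Carboniferous, Permian, Triassic, Jurassic, Cretaceous.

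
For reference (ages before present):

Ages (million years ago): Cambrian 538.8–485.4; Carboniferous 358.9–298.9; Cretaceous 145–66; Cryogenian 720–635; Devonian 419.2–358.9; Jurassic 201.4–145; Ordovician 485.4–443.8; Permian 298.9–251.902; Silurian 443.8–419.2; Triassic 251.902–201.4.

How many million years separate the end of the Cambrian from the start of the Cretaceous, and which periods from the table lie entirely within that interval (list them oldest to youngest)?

The Cambrian closes at 485.4 Ma and the Cretaceous opens at 145 Ma, so the interval is 485.4 − 145 = 340.4 Myr.
A period fits inside if it starts at or after 485.4 Ma and ends at or before 145 Ma; oldest first that gives Ordovician, Silurian, Devonian, Carboniferous, Permian, Triassic, Jurassic.

340.4 million years; Ordovician, Silurian, Devonian, Carboniferous, Permian, Triassic, Jurassic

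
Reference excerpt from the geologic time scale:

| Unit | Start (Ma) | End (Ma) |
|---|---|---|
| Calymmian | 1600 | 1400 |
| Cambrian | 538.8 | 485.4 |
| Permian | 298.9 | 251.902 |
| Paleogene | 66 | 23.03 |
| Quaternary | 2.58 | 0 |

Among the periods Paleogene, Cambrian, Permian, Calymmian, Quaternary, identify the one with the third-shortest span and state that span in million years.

Durations: Paleogene 42.97; Cambrian 53.4; Permian 46.998; Calymmian 200; Quaternary 2.58 Myr.
Sorted shortest-first: Quaternary (2.58), Paleogene (42.97), Permian (46.998), Cambrian (53.4), Calymmian (200).
The third shortest is Permian at 46.998 Myr.

Permian, 46.998 million years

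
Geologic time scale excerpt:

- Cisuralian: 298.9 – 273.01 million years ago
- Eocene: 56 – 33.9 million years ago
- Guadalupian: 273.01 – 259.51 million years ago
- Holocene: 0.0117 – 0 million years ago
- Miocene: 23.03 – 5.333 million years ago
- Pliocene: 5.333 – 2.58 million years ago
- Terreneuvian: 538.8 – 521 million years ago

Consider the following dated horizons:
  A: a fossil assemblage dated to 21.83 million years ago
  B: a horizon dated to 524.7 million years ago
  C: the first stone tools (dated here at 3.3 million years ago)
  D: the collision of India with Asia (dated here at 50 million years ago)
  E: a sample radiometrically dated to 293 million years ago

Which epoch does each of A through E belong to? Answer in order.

Match each age against the start–end ranges in the excerpt: A = 21.83 Ma → Miocene (23.03–5.333); B = 524.7 Ma → Terreneuvian (538.8–521); C = 3.3 Ma → Pliocene (5.333–2.58); D = 50 Ma → Eocene (56–33.9); E = 293 Ma → Cisuralian (298.9–273.01).

A — Miocene; B — Terreneuvian; C — Pliocene; D — Eocene; E — Cisuralian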